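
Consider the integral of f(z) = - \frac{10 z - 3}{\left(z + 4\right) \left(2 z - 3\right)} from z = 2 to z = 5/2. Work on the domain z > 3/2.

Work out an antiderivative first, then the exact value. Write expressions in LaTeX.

Antiderivative: F(z) = \frac{- 12 \log{\left(z - \frac{3}{2} \right)} - 43 \log{\left(z + 4 \right)}}{11}; value = - \frac{43 \log{\left(\frac{13}{2} \right)}}{11} - \frac{12 \log{\left(2 \right)}}{11} + \frac{43 \log{\left(6 \right)}}{11}

The denominator factors as \left(z + 4\right) \left(2 z - 3\right); partial fractions split f into directly integrable pieces: - \frac{24}{11 \left(2 z - 3\right)} - \frac{43}{11 \left(z + 4\right)}.
F(z) = \frac{- 12 \log{\left(z - \frac{3}{2} \right)} - 43 \log{\left(z + 4 \right)}}{11} is an antiderivative of f.
Check: d/dz[\frac{- 12 \log{\left(z - \frac{3}{2} \right)} - 43 \log{\left(z + 4 \right)}}{11}] = \frac{3 - 10 z}{2 z^{2} + 5 z - 12}, which equals f(z).
F(5/2) = - \frac{43 \log{\left(\frac{13}{2} \right)}}{11}; F(2) = - \frac{43 \log{\left(6 \right)}}{11} + \frac{12 \log{\left(2 \right)}}{11}.
Integral = F(5/2) - F(2) = - \frac{43 \log{\left(\frac{13}{2} \right)}}{11} - \frac{12 \log{\left(2 \right)}}{11} + \frac{43 \log{\left(6 \right)}}{11}.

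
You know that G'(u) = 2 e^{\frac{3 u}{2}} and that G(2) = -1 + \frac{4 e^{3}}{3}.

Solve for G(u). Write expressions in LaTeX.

Check a candidate G(u) by differentiating: d/du[G] must match the given G'(u).
A general antiderivative is \frac{4 e^{\frac{3 u}{2}}}{3} + C.
The condition gives C = -1 + \frac{4 e^{3}}{3} - (\frac{4 e^{3}}{3}) = -1.
So G(u) = \frac{4 e^{\frac{3 u}{2}} - 3}{3}.
Check: d/du[\frac{4 e^{\frac{3 u}{2}} - 3}{3}] = 2 e^{\frac{3 u}{2}} = G'(u).

G(u) = \frac{4 e^{\frac{3 u}{2}} - 3}{3}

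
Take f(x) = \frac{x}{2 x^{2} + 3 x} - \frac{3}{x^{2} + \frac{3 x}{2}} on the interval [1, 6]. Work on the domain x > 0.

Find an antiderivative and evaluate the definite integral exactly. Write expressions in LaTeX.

Antiderivative: F(x) = - 2 \log{\left(x \right)} + \frac{5 \log{\left(x + \frac{3}{2} \right)}}{2}; value = - 2 \log{\left(6 \right)} - \frac{5 \log{\left(\frac{5}{2} \right)}}{2} + \frac{5 \log{\left(\frac{15}{2} \right)}}{2}

Factor the denominator (x \left(2 x + 3\right)) and decompose: f = \frac{5}{2 x + 3} - \frac{2}{x}; each piece integrates to a log, atan, or power term.
F(x) = - 2 \log{\left(x \right)} + \frac{5 \log{\left(x + \frac{3}{2} \right)}}{2} is an antiderivative of f.
Check: d/dx[- 2 \log{\left(x \right)} + \frac{5 \log{\left(x + \frac{3}{2} \right)}}{2}] = \frac{x - 6}{2 x^{2} + 3 x}, which equals f(x).
F(6) = - 2 \log{\left(6 \right)} + \frac{5 \log{\left(\frac{15}{2} \right)}}{2}; F(1) = \frac{5 \log{\left(\frac{5}{2} \right)}}{2}.
Integral = F(6) - F(1) = - 2 \log{\left(6 \right)} - \frac{5 \log{\left(\frac{5}{2} \right)}}{2} + \frac{5 \log{\left(\frac{15}{2} \right)}}{2}.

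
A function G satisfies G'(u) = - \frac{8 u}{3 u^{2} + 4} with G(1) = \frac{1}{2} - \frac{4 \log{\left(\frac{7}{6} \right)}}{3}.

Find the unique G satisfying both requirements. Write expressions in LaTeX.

The substitution w = \frac{u^{2}}{2} + \frac{2}{3} works: G'(u) is exactly (dG/dw)*(dw/du) for that inner function.
A general antiderivative is - \frac{4 \log{\left(\frac{u^{2}}{2} + \frac{2}{3} \right)}}{3} + C.
The condition gives C = \frac{1}{2} - \frac{4 \log{\left(\frac{7}{6} \right)}}{3} - (- \frac{4 \log{\left(\frac{7}{6} \right)}}{3}) = \frac{1}{2}.
So G(u) = \frac{1}{2} - \frac{4 \log{\left(\frac{u^{2}}{2} + \frac{2}{3} \right)}}{3}.
Check: d/du[\frac{1}{2} - \frac{4 \log{\left(\frac{u^{2}}{2} + \frac{2}{3} \right)}}{3}] = - \frac{8 u}{3 u^{2} + 4} = G'(u).

G(u) = \frac{1}{2} - \frac{4 \log{\left(\frac{u^{2}}{2} + \frac{2}{3} \right)}}{3}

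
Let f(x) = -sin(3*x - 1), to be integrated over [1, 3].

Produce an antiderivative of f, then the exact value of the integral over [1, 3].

A first test for any F(x): its x-derivative must equal f(x) identically.
F(x) = cos(3*x - 1)/3 is an antiderivative of f.
Check: d/dx[cos(3*x - 1)/3] = -sin(3*x - 1) = f(x).
F(3) = cos(8)/3; F(1) = cos(2)/3.
Integral = F(3) - F(1) = cos(8)/3 - cos(2)/3.

Antiderivative: F(x) = cos(3*x - 1)/3; value = cos(8)/3 - cos(2)/3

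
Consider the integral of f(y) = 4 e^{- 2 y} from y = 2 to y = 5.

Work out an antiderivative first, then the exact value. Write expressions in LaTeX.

Since d/dy undoes antidifferentiation here, F'(y) = f(y) is required of F(y).
F(y) = - 2 e^{- 2 y} is an antiderivative of f.
Check: d/dy[- 2 e^{- 2 y}] = 4 e^{- 2 y} = f(y).
F(5) = - \frac{2}{e^{10}}; F(2) = - \frac{2}{e^{4}}.
Integral = F(5) - F(2) = - \frac{2}{e^{10}} + \frac{2}{e^{4}}.

Antiderivative: F(y) = - 2 e^{- 2 y}; value = - \frac{2}{e^{10}} + \frac{2}{e^{4}}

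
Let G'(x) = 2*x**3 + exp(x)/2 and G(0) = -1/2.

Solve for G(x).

G(x) = (x**4 + exp(x) - 2)/2

The integrand splits into summands that can be handled one at a time.
A general antiderivative is x**4/2 + exp(x)/2 + C.
The condition gives C = -1/2 - (1/2) = -1.
So G(x) = (x**4 + exp(x) - 2)/2.
Check: d/dx[(x**4 + exp(x) - 2)/2] = 2*x**3 + exp(x)/2 = G'(x).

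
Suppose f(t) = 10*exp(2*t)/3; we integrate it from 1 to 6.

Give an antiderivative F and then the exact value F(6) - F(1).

Whatever form F(t) takes, F'(t) = f(t) is non-negotiable.
F(t) = 5*exp(2*t)/3 is an antiderivative of f.
Check: d/dt[5*exp(2*t)/3] = 10*exp(2*t)/3 = f(t).
F(6) = 5*exp(12)/3; F(1) = 5*exp(2)/3.
Integral = F(6) - F(1) = -5*exp(2)/3 + 5*exp(12)/3.

Antiderivative: F(t) = 5*exp(2*t)/3; value = -5*exp(2)/3 + 5*exp(12)/3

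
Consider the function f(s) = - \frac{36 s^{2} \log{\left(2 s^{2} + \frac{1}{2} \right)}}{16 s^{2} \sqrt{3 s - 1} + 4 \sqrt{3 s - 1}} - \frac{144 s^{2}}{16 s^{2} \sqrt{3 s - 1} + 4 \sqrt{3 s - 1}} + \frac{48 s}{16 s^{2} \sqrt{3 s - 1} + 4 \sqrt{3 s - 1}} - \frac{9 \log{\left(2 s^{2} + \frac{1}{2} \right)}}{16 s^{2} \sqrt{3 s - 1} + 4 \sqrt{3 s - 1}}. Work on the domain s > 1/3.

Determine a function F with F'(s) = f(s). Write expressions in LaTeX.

Recognize the product-rule pattern: f = u'v + uv' with u = - \frac{3 \sqrt{3 s - 1}}{2}, v = \log{\left(2 s^{2} + \frac{1}{2} \right)}, so integration by parts undoes it.
Check: d/ds[- \frac{3 \sqrt{3 s - 1} \log{\left(2 s^{2} + \frac{1}{2} \right)}}{2}] = \frac{- 36 s^{2} \log{\left(2 s^{2} + \frac{1}{2} \right)} - 144 s^{2} + 48 s - 9 \log{\left(2 s^{2} + \frac{1}{2} \right)}}{16 s^{2} \sqrt{3 s - 1} + 4 \sqrt{3 s - 1}}, which equals f(s).

An antiderivative is F(s) = - \frac{3 \sqrt{3 s - 1} \log{\left(2 s^{2} + \frac{1}{2} \right)}}{2}.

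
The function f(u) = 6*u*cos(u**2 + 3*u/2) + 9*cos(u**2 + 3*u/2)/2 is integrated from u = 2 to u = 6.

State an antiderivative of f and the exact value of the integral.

Antiderivative: F(u) = 3*sin(u**2 + 3*u/2); value = -3*sin(7) + 3*sin(45)

f matches the chain-rule pattern g'(h)*h' with inner function h(u) = u**2 + 3*u/2; substituting w = h(u) collapses the integral.
F(u) = 3*sin(u**2 + 3*u/2) is an antiderivative of f.
Check: d/du[3*sin(u**2 + 3*u/2)] = 6*u*cos(u**2 + 3*u/2) + 9*cos(u**2 + 3*u/2)/2 = f(u).
F(6) = 3*sin(45); F(2) = 3*sin(7).
Integral = F(6) - F(2) = -3*sin(7) + 3*sin(45).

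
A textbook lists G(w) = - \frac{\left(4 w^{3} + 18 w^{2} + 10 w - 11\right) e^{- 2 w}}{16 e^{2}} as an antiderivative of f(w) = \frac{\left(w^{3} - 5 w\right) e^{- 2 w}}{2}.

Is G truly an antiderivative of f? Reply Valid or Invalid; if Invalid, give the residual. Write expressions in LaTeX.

Invalid: d/dw[G] - f = \frac{\left(- w^{3} e^{2} + w^{3} + 3 w^{2} - 2 w + 5 w e^{2} - 4\right) e^{- 2 w}}{2 e^{2}}, which is not 0.

d/dw[G] = \frac{\left(w^{3} + 3 w^{2} - 2 w - 4\right) e^{- 2 w}}{2 e^{2}}
d/dw[G] - f(w) = \frac{\left(- w^{3} e^{2} + w^{3} + 3 w^{2} - 2 w + 5 w e^{2} - 4\right) e^{- 2 w}}{2 e^{2}} != 0.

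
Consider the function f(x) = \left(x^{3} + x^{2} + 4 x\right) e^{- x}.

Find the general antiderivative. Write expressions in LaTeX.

F(x) = \left(- x^{3} - 4 x^{2} - 12 x - 12\right) e^{- x} + C

Recognize the product-rule pattern: f = u'v + uv' with u = - x^{3} - 4 x^{2} - 12 x - 12, v = e^{- x}, so integration by parts undoes it.
Check: d/dx[\left(- x^{3} - 4 x^{2} - 12 x - 12\right) e^{- x}] = \left(x^{3} + x^{2} + 4 x\right) e^{- x} = f(x).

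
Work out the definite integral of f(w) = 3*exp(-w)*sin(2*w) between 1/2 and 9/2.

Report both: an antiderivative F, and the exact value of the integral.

A first test for any F(w): its w-derivative must equal f(w) identically.
F(w) = -3*exp(-w)*sin(2*w)/5 - 6*exp(-w)*cos(2*w)/5 is an antiderivative of f.
Check: d/dw[-3*exp(-w)*sin(2*w)/5 - 6*exp(-w)*cos(2*w)/5] = 3*exp(-w)*sin(2*w) = f(w).
F(9/2) = -3*exp(-9/2)*sin(9)/5 - 6*exp(-9/2)*cos(9)/5; F(1/2) = -6*exp(-1/2)*cos(1)/5 - 3*exp(-1/2)*sin(1)/5.
Integral = F(9/2) - F(1/2) = -3*exp(-9/2)*sin(9)/5 - 6*exp(-9/2)*cos(9)/5 + 3*exp(-1/2)*sin(1)/5 + 6*exp(-1/2)*cos(1)/5.

Antiderivative: F(w) = -3*exp(-w)*sin(2*w)/5 - 6*exp(-w)*cos(2*w)/5; value = -3*exp(-9/2)*sin(9)/5 - 6*exp(-9/2)*cos(9)/5 + 3*exp(-1/2)*sin(1)/5 + 6*exp(-1/2)*cos(1)/5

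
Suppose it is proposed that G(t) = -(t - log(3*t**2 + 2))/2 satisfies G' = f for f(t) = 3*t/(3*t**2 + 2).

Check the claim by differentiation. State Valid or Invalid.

d/dt[G] = (-3*t**2 + 6*t - 2)/(6*t**2 + 4)
d/dt[G] - f(t) = -1/2 != 0.

Invalid: d/dt[G] - f = -1/2, which is not 0.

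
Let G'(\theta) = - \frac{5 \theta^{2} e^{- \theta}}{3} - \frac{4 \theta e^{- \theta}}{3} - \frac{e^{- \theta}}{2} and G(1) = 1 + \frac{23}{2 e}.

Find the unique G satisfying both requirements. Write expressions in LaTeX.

G'(\theta) has the shape u'v + uv' for u = \frac{5 \theta^{2}}{3} + \frac{14 \theta}{3} + \frac{31}{6} and v = e^{- \theta} — it is the derivative of the product u*v.
A general antiderivative is \frac{\left(10 \theta^{2} + 28 \theta + 31\right) e^{- \theta}}{6} + C.
The condition gives C = 1 + \frac{23}{2 e} - (\frac{23}{2 e}) = 1.
So G(\theta) = \frac{\left(10 \theta^{2} + 28 \theta + 6 e^{\theta} + 31\right) e^{- \theta}}{6}.
Check: d/d\theta[\frac{\left(10 \theta^{2} + 28 \theta + 6 e^{\theta} + 31\right) e^{- \theta}}{6}] = \frac{\left(- 10 \theta^{2} - 8 \theta - 3\right) e^{- \theta}}{6}, which equals G'(\theta).

G(\theta) = \frac{\left(10 \theta^{2} + 28 \theta + 6 e^{\theta} + 31\right) e^{- \theta}}{6}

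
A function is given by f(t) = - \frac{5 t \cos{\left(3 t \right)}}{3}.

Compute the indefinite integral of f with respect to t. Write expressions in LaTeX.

F(t) = \frac{5 \left(- 3 t \sin{\left(3 t \right)} - \cos{\left(3 t \right)}\right)}{27} + C

Any candidate F(t) must reproduce f(t) exactly when differentiated.
Check: d/dt[\frac{5 \left(- 3 t \sin{\left(3 t \right)} - \cos{\left(3 t \right)}\right)}{27}] = - \frac{5 t \cos{\left(3 t \right)}}{3} = f(t).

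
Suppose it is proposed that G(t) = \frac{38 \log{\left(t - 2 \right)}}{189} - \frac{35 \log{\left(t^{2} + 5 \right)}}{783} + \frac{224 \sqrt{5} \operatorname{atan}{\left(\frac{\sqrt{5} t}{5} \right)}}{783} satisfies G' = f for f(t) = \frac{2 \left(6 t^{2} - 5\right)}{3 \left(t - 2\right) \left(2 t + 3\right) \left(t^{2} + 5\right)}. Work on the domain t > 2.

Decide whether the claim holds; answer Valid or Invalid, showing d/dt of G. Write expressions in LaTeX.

Invalid: d/dt[G] - f = \frac{136}{1218 t + 1827}, which is not 0.

d/dt[G] = \frac{68 t^{2} + 980 t - 1130}{609 t^{3} - 1218 t^{2} + 3045 t - 6090}
d/dt[G] - f(t) = \frac{136}{1218 t + 1827} != 0.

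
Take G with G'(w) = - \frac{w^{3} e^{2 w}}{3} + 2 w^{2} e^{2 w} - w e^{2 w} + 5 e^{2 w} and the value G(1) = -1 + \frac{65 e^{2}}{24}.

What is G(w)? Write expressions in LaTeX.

G'(w) has the shape u'v + uv' for u = - \frac{w^{3}}{6} + \frac{5 w^{2}}{4} - \frac{7 w}{4} + \frac{27}{8} and v = e^{2 w} — it is the derivative of the product u*v.
A general antiderivative is \frac{\left(- 4 w^{3} + 30 w^{2} - 42 w + 81\right) e^{2 w}}{24} + C.
The condition gives C = -1 + \frac{65 e^{2}}{24} - (\frac{65 e^{2}}{24}) = -1.
So G(w) = \frac{\left(- 4 w^{3} + 30 w^{2} - 42 w + 81\right) e^{2 w} - 24}{24}.
Check: d/dw[\frac{\left(- 4 w^{3} + 30 w^{2} - 42 w + 81\right) e^{2 w} - 24}{24}] = - \frac{w^{3} e^{2 w}}{3} + 2 w^{2} e^{2 w} - w e^{2 w} + 5 e^{2 w} = G'(w).

G(w) = \frac{\left(- 4 w^{3} + 30 w^{2} - 42 w + 81\right) e^{2 w} - 24}{24}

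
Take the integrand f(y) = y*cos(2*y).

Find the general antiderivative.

F(y) = (2*y*sin(2*y) + cos(2*y))/4 + C

Recover f(y) by differentiating a candidate F(y); any mismatch rules it out.
Check: d/dy[(2*y*sin(2*y) + cos(2*y))/4] = y*cos(2*y) = f(y).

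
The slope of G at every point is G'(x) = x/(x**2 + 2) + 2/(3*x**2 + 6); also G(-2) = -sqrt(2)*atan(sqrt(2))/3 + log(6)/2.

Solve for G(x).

G(x) = (3*log(x**2 + 2) + 2*sqrt(2)*atan(sqrt(2)*x/2))/6

Integrate term by term and add the pieces.
A general antiderivative is log(x**2 + 2)/2 + sqrt(2)*atan(sqrt(2)*x/2)/3 + C.
The condition gives C = -sqrt(2)*atan(sqrt(2))/3 + log(6)/2 - (-sqrt(2)*atan(sqrt(2))/3 + log(6)/2) = 0.
So G(x) = (3*log(x**2 + 2) + 2*sqrt(2)*atan(sqrt(2)*x/2))/6.
Check: d/dx[(3*log(x**2 + 2) + 2*sqrt(2)*atan(sqrt(2)*x/2))/6] = (3*x + 2)/(3*x**2 + 6), which equals G'(x).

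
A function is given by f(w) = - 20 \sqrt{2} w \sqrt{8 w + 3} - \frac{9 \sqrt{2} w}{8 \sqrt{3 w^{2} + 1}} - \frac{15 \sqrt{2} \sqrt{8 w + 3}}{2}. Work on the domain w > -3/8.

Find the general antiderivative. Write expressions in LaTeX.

Integrate term by term and add the pieces.
Check: d/dw[- 16 w^{2} \sqrt{4 w + \frac{3}{2}} - 12 w \sqrt{4 w + \frac{3}{2}} - \frac{9 \sqrt{4 w + \frac{3}{2}}}{4} - \frac{3 \sqrt{\frac{3 w^{2}}{2} + \frac{1}{2}}}{4}] = \frac{\sqrt{2} \left(- 1280 w^{2} \sqrt{3 w^{2} + 1} - 9 w \sqrt{8 w + 3} - 960 w \sqrt{3 w^{2} + 1} - 180 \sqrt{3 w^{2} + 1}\right)}{8 \sqrt{8 w + 3} \sqrt{3 w^{2} + 1}}, which equals f(w).

F(w) = - 16 w^{2} \sqrt{4 w + \frac{3}{2}} - 12 w \sqrt{4 w + \frac{3}{2}} - \frac{9 \sqrt{4 w + \frac{3}{2}}}{4} - \frac{3 \sqrt{\frac{3 w^{2}}{2} + \frac{1}{2}}}{4} + C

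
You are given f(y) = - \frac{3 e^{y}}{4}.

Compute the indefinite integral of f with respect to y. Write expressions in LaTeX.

Since d/dy undoes antidifferentiation here, F'(y) = f(y) is required of F(y).
Check: d/dy[- \frac{3 e^{y}}{4}] = - \frac{3 e^{y}}{4} = f(y).

F(y) = - \frac{3 e^{y}}{4} + C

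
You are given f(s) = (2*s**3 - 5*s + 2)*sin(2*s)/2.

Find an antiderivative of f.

Recover f(s) by differentiating a candidate F(s); any mismatch rules it out.
Check: d/ds[(-2*s**3*cos(2*s) + 3*s**2*sin(2*s) + 8*s*cos(2*s) - 4*sin(2*s) - 2*cos(2*s))/4] = s**3*sin(2*s) - 5*s*sin(2*s)/2 + sin(2*s), which equals f(s).

An antiderivative is F(s) = (-2*s**3*cos(2*s) + 3*s**2*sin(2*s) + 8*s*cos(2*s) - 4*sin(2*s) - 2*cos(2*s))/4.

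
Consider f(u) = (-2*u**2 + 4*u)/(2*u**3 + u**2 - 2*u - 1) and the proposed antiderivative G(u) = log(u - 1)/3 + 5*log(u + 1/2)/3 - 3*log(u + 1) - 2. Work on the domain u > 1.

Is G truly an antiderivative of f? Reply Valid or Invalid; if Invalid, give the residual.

d/du[G] = (-2*u**2 + 4*u)/(2*u**3 + u**2 - 2*u - 1)
This equals f(u) exactly, so the claim holds.

Valid - the claim checks out under differentiation.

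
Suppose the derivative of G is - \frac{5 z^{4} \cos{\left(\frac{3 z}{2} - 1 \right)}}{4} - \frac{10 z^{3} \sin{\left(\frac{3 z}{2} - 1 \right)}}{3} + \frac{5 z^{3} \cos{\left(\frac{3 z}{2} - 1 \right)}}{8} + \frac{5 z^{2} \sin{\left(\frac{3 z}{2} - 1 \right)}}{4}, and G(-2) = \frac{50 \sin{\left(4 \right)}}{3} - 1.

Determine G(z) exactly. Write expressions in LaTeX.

Recognize the product-rule pattern: G'(z) = u'v + uv' with u = - \frac{5 z^{4}}{6} + \frac{5 z^{3}}{12}, v = \sin{\left(\frac{3 z}{2} - 1 \right)}, so integration by parts undoes it.
A general antiderivative is \frac{5 \left(- \frac{z^{4}}{2} + \frac{z^{3}}{4}\right) \sin{\left(\frac{3 z}{2} - 1 \right)}}{3} + C.
The condition gives C = \frac{50 \sin{\left(4 \right)}}{3} - 1 - (\frac{50 \sin{\left(4 \right)}}{3}) = -1.
So G(z) = - \frac{5 z^{4} \sin{\left(\frac{3 z}{2} - 1 \right)}}{6} + \frac{5 z^{3} \sin{\left(\frac{3 z}{2} - 1 \right)}}{12} - 1.
Check: d/dz[- \frac{5 z^{4} \sin{\left(\frac{3 z}{2} - 1 \right)}}{6} + \frac{5 z^{3} \sin{\left(\frac{3 z}{2} - 1 \right)}}{12} - 1] = - \frac{5 z^{4} \cos{\left(\frac{3 z}{2} - 1 \right)}}{4} - \frac{10 z^{3} \sin{\left(\frac{3 z}{2} - 1 \right)}}{3} + \frac{5 z^{3} \cos{\left(\frac{3 z}{2} - 1 \right)}}{8} + \frac{5 z^{2} \sin{\left(\frac{3 z}{2} - 1 \right)}}{4} = G'(z).

G(z) = - \frac{5 z^{4} \sin{\left(\frac{3 z}{2} - 1 \right)}}{6} + \frac{5 z^{3} \sin{\left(\frac{3 z}{2} - 1 \right)}}{12} - 1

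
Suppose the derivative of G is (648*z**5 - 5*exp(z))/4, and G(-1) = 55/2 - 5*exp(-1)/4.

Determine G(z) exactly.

G(z) = 27*z**6 - 5*exp(z)/4 + 1/2

Recover the given G'(z) by differentiating a candidate G(z); any mismatch rules it out.
A general antiderivative is 27*z**6 - 5*exp(z)/4 + C.
The condition gives C = 55/2 - 5*exp(-1)/4 - (27 - 5*exp(-1)/4) = 1/2.
So G(z) = 27*z**6 - 5*exp(z)/4 + 1/2.
Check: d/dz[27*z**6 - 5*exp(z)/4 + 1/2] = 162*z**5 - 5*exp(z)/4, which equals G'(z).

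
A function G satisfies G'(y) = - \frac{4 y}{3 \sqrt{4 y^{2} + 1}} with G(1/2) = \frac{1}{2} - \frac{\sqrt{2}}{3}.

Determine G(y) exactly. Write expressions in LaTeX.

G(y) = \frac{1}{2} - \frac{\sqrt{4 y^{2} + 1}}{3}

G'(y) matches the chain-rule pattern g'(h)*h' with inner function h(y) = 4 y^{2} + 1; substituting u = h(y) collapses the integral.
A general antiderivative is - \frac{\sqrt{4 y^{2} + 1}}{3} + C.
The condition gives C = \frac{1}{2} - \frac{\sqrt{2}}{3} - (- \frac{\sqrt{2}}{3}) = \frac{1}{2}.
So G(y) = \frac{1}{2} - \frac{\sqrt{4 y^{2} + 1}}{3}.
Check: d/dy[\frac{1}{2} - \frac{\sqrt{4 y^{2} + 1}}{3}] = - \frac{4 y}{3 \sqrt{4 y^{2} + 1}} = G'(y).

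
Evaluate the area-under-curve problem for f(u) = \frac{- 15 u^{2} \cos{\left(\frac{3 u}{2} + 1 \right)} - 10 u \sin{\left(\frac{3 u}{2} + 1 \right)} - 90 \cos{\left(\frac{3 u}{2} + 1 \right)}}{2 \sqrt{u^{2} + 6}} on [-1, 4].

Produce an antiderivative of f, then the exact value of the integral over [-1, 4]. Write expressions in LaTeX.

Recognize the product-rule pattern: f = v'r + vr' with v = - 5 \sqrt{u^{2} + 6}, r = \sin{\left(\frac{3 u}{2} + 1 \right)}, so integration by parts undoes it.
F(u) = - 5 \sqrt{u^{2} + 6} \sin{\left(\frac{3 u}{2} + 1 \right)} is an antiderivative of f.
Check: d/du[- 5 \sqrt{u^{2} + 6} \sin{\left(\frac{3 u}{2} + 1 \right)}] = \frac{- 15 u^{2} \cos{\left(\frac{3 u}{2} + 1 \right)} - 10 u \sin{\left(\frac{3 u}{2} + 1 \right)} - 90 \cos{\left(\frac{3 u}{2} + 1 \right)}}{2 \sqrt{u^{2} + 6}} = f(u).
F(4) = - 5 \sqrt{22} \sin{\left(7 \right)}; F(-1) = 5 \sqrt{7} \sin{\left(\frac{1}{2} \right)}.
Integral = F(4) - F(-1) = - 5 \sqrt{22} \sin{\left(7 \right)} - 5 \sqrt{7} \sin{\left(\frac{1}{2} \right)}.

Antiderivative: F(u) = - 5 \sqrt{u^{2} + 6} \sin{\left(\frac{3 u}{2} + 1 \right)}; value = - 5 \sqrt{22} \sin{\left(7 \right)} - 5 \sqrt{7} \sin{\left(\frac{1}{2} \right)}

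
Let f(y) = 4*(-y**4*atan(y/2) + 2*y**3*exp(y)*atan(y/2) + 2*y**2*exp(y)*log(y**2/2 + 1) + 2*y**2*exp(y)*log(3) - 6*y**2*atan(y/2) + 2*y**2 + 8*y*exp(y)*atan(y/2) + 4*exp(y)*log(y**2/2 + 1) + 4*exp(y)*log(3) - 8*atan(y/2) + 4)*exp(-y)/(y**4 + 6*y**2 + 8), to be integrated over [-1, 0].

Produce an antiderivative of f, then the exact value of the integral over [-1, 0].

f has the shape u'v + uv' for u = 4*log(3*y**2/2 + 3) + 4*exp(-y) and v = atan(y/2) — it is the derivative of the product u*v.
F(y) = 4*(exp(y)*log(3*y**2/2 + 3) + 1)*exp(-y)*atan(y/2) is an antiderivative of f.
Check: d/dy[4*(exp(y)*log(3*y**2/2 + 3) + 1)*exp(-y)*atan(y/2)] = (-4*y**4*atan(y/2) + 8*y**3*exp(y)*atan(y/2) + 8*y**2*exp(y)*log(y**2/2 + 1) + 8*y**2*exp(y)*log(3) - 24*y**2*atan(y/2) + 8*y**2 + 32*y*exp(y)*atan(y/2) + 16*exp(y)*log(y**2/2 + 1) + 16*exp(y)*log(3) - 32*atan(y/2) + 16)/(y**4*exp(y) + 6*y**2*exp(y) + 8*exp(y)), which equals f(y).
F(0) = 0; F(-1) = -4*exp(1)*atan(1/2) - 4*log(9/2)*atan(1/2).
Integral = F(0) - F(-1) = 4*log(9/2)*atan(1/2) + 4*exp(1)*atan(1/2).

Antiderivative: F(y) = 4*(exp(y)*log(3*y**2/2 + 3) + 1)*exp(-y)*atan(y/2); value = 4*log(9/2)*atan(1/2) + 4*exp(1)*atan(1/2)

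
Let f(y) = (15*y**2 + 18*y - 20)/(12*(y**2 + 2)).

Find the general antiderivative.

Differentiate the proposed F(y) back; it has to land on f(y) exactly.
Check: d/dy[(15*y + 9*log(y**2 + 2) - 25*sqrt(2)*atan(sqrt(2)*y/2))/12] = (15*y**2 + 18*y - 20)/(12*y**2 + 24), which equals f(y).

F(y) = (15*y + 9*log(y**2 + 2) - 25*sqrt(2)*atan(sqrt(2)*y/2))/12 + C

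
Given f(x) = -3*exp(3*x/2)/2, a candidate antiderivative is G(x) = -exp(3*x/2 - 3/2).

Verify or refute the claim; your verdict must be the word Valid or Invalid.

Invalid: d/dx[G] - f = -3*exp(-3/2)*exp(3*x/2)/2 + 3*exp(3*x/2)/2, which is not 0.

d/dx[G] = -3*exp(-3/2)*exp(3*x/2)/2
d/dx[G] - f(x) = -3*exp(-3/2)*exp(3*x/2)/2 + 3*exp(3*x/2)/2 != 0.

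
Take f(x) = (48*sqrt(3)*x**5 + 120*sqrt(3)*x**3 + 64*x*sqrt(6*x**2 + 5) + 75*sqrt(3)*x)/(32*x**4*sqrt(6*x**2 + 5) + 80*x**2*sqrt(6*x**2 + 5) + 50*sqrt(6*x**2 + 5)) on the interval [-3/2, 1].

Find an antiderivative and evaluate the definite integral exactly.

A candidate is checked by its d/dx: the result must match f(x).
F(x) = 3*sqrt(2*x**2 + 5/3)/4 - 2/(2*x**2 + 5/2) is an antiderivative of f.
Check: d/dx[3*sqrt(2*x**2 + 5/3)/4 - 2/(2*x**2 + 5/2)] = (48*sqrt(3)*x**5 + 120*sqrt(3)*x**3 + 64*x*sqrt(6*x**2 + 5) + 75*sqrt(3)*x)/(32*x**4*sqrt(6*x**2 + 5) + 80*x**2*sqrt(6*x**2 + 5) + 50*sqrt(6*x**2 + 5)) = f(x).
F(1) = -4/9 + sqrt(33)/4; F(-3/2) = -2/7 + sqrt(222)/8.
Integral = F(1) - F(-3/2) = -sqrt(222)/8 - 10/63 + sqrt(33)/4.

Antiderivative: F(x) = 3*sqrt(2*x**2 + 5/3)/4 - 2/(2*x**2 + 5/2); value = -sqrt(222)/8 - 10/63 + sqrt(33)/4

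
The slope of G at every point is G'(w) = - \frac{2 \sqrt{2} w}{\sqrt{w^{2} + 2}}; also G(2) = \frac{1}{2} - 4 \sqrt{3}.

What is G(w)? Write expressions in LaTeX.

G'(w) matches the chain-rule pattern g'(h)*h' with inner function h(w) = 2 w^{2} + 4; substituting u = h(w) collapses the integral.
A general antiderivative is - 2 \sqrt{2 w^{2} + 4} + C.
The condition gives C = \frac{1}{2} - 4 \sqrt{3} - (- 4 \sqrt{3}) = \frac{1}{2}.
So G(w) = \frac{1}{2} - 2 \sqrt{2 w^{2} + 4}.
Check: d/dw[\frac{1}{2} - 2 \sqrt{2 w^{2} + 4}] = - \frac{2 \sqrt{2} w}{\sqrt{w^{2} + 2}} = G'(w).

G(w) = \frac{1}{2} - 2 \sqrt{2 w^{2} + 4}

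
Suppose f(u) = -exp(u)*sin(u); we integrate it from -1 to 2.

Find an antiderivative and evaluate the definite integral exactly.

Antiderivative: F(u) = (-sin(u) + cos(u))*exp(u)/2; value = -exp(2)*sin(2)/2 + exp(2)*cos(2)/2 - exp(-1)*sin(1)/2 - exp(-1)*cos(1)/2

An antiderivative F(u) passes only if d/du[F] lands on f(u) exactly.
F(u) = (-sin(u) + cos(u))*exp(u)/2 is an antiderivative of f.
Check: d/du[(-sin(u) + cos(u))*exp(u)/2] = -exp(u)*sin(u) = f(u).
F(2) = -exp(2)*sin(2)/2 + exp(2)*cos(2)/2; F(-1) = exp(-1)*cos(1)/2 + exp(-1)*sin(1)/2.
Integral = F(2) - F(-1) = -exp(2)*sin(2)/2 + exp(2)*cos(2)/2 - exp(-1)*sin(1)/2 - exp(-1)*cos(1)/2.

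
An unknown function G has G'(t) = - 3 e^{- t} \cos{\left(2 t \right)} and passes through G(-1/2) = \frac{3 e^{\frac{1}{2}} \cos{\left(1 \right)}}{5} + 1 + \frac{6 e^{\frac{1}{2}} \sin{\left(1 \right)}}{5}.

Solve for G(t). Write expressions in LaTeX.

Any candidate G(t) must reproduce the stated G'(t) exactly.
A general antiderivative is - \frac{6 e^{- t} \sin{\left(2 t \right)}}{5} + \frac{3 e^{- t} \cos{\left(2 t \right)}}{5} + C.
The condition gives C = \frac{3 e^{\frac{1}{2}} \cos{\left(1 \right)}}{5} + 1 + \frac{6 e^{\frac{1}{2}} \sin{\left(1 \right)}}{5} - (\frac{3 e^{\frac{1}{2}} \cos{\left(1 \right)}}{5} + \frac{6 e^{\frac{1}{2}} \sin{\left(1 \right)}}{5}) = 1.
So G(t) = 1 - \frac{6 e^{- t} \sin{\left(2 t \right)}}{5} + \frac{3 e^{- t} \cos{\left(2 t \right)}}{5}.
Check: d/dt[1 - \frac{6 e^{- t} \sin{\left(2 t \right)}}{5} + \frac{3 e^{- t} \cos{\left(2 t \right)}}{5}] = - 3 e^{- t} \cos{\left(2 t \right)} = G'(t).

G(t) = 1 - \frac{6 e^{- t} \sin{\left(2 t \right)}}{5} + \frac{3 e^{- t} \cos{\left(2 t \right)}}{5}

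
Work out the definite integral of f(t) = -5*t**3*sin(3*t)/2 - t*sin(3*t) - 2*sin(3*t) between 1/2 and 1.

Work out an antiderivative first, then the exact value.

The integrand splits into summands that can be handled one at a time.
F(t) = (45*t**3*cos(3*t) - 45*t**2*sin(3*t) - 12*t*cos(3*t) + 4*sin(3*t) + 36*cos(3*t))/54 is an antiderivative of f.
Check: d/dt[(45*t**3*cos(3*t) - 45*t**2*sin(3*t) - 12*t*cos(3*t) + 4*sin(3*t) + 36*cos(3*t))/54] = -5*t**3*sin(3*t)/2 - t*sin(3*t) - 2*sin(3*t) = f(t).
F(1) = 23*cos(3)/18 - 41*sin(3)/54; F(1/2) = -29*sin(3/2)/216 + 95*cos(3/2)/144.
Integral = F(1) - F(1/2) = 23*cos(3)/18 - 41*sin(3)/54 - 95*cos(3/2)/144 + 29*sin(3/2)/216.

Antiderivative: F(t) = (45*t**3*cos(3*t) - 45*t**2*sin(3*t) - 12*t*cos(3*t) + 4*sin(3*t) + 36*cos(3*t))/54; value = 23*cos(3)/18 - 41*sin(3)/54 - 95*cos(3/2)/144 + 29*sin(3/2)/216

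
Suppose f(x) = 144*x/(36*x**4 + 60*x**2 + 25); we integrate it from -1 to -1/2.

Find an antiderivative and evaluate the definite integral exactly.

The substitution u = 2*x**2 + 5/3 works: f is exactly (dF/du)*(du/dx) for that inner function.
F(x) = -12/(6*x**2 + 5) is an antiderivative of f.
Check: d/dx[-12/(6*x**2 + 5)] = 144*x/(36*x**4 + 60*x**2 + 25) = f(x).
F(-1/2) = -24/13; F(-1) = -12/11.
Integral = F(-1/2) - F(-1) = -108/143.

Antiderivative: F(x) = -12/(6*x**2 + 5); value = -108/143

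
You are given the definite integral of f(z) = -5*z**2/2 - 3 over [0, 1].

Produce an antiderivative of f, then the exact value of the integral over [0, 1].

Differentiate the proposed F(z) back; it has to land on f(z) exactly.
F(z) = -5*z**3/6 - 3*z is an antiderivative of f.
Check: d/dz[-5*z**3/6 - 3*z] = -5*z**2/2 - 3 = f(z).
F(1) = -23/6; F(0) = 0.
Integral = F(1) - F(0) = -23/6.

Antiderivative: F(z) = -5*z**3/6 - 3*z; value = -23/6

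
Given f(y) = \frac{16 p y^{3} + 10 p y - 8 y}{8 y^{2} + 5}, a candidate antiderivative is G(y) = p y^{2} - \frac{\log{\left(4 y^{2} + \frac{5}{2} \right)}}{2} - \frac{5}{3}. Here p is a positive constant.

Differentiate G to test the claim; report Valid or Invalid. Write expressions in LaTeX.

Valid - the claim checks out under differentiation.

d/dy[G] = \frac{16 p y^{3} + 10 p y - 8 y}{8 y^{2} + 5}
This equals f(y) exactly, so the claim holds.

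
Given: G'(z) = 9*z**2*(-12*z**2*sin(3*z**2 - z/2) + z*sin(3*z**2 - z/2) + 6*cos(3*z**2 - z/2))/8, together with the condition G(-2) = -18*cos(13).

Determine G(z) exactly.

G(z) = 9*z**3*cos(3*z**2 - z/2)/4

G'(z) has the shape u'v + uv' for u = 9*z**3/4 and v = cos(3*z**2 - z/2) — it is the derivative of the product u*v.
A general antiderivative is 9*z**3*cos(3*z**2 - z/2)/4 + C.
The condition gives C = -18*cos(13) - (-18*cos(13)) = 0.
So G(z) = 9*z**3*cos(3*z**2 - z/2)/4.
Check: d/dz[9*z**3*cos(3*z**2 - z/2)/4] = -27*z**4*sin(3*z**2 - z/2)/2 + 9*z**3*sin(3*z**2 - z/2)/8 + 27*z**2*cos(3*z**2 - z/2)/4, which equals G'(z).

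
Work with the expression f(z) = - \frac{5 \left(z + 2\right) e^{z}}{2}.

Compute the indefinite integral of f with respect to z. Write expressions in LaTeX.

F(z) = - \frac{5 z e^{z}}{2} - \frac{5 e^{z}}{2} + C

Recognize the product-rule pattern: f = u'v + uv' with u = - \frac{5 z}{2} - \frac{5}{2}, v = e^{z}, so integration by parts undoes it.
Check: d/dz[- \frac{5 z e^{z}}{2} - \frac{5 e^{z}}{2}] = - \frac{5 z e^{z}}{2} - 5 e^{z}, which equals f(z).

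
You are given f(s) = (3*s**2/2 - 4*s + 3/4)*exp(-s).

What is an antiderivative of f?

Recognize the product-rule pattern: f = u'v + uv' with u = -3*s**2/2 + s + 1/4, v = exp(-s), so integration by parts undoes it.
Check: d/ds[(-6*s**2 + 4*s + 1)*exp(-s)/4] = (6*s**2 - 16*s + 3)*exp(-s)/4, which equals f(s).

An antiderivative is F(s) = (-6*s**2 + 4*s + 1)*exp(-s)/4.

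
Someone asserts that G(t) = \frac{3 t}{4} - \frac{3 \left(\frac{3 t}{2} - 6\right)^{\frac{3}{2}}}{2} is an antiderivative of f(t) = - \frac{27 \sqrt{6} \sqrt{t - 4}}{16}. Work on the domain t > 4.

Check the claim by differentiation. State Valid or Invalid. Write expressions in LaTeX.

d/dt[G] = \frac{\sqrt{2} \left(- 27 \sqrt{3} \sqrt{t - 4} + 6 \sqrt{2}\right)}{16}
d/dt[G] - f(t) = \frac{3}{4} != 0.

Invalid: d/dt[G] - f = \frac{3}{4}, which is not 0.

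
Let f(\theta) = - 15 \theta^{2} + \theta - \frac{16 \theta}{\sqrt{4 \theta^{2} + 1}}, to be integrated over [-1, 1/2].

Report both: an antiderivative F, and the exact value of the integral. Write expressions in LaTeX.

Antiderivative: F(\theta) = \frac{- 20 \theta^{3} + 2 \theta^{2} - 16 \sqrt{4 \theta^{2} + 1} + 1}{4}; value = -6 - 4 \sqrt{2} + 4 \sqrt{5}

Integrate term by term and add the pieces.
F(\theta) = \frac{- 20 \theta^{3} + 2 \theta^{2} - 16 \sqrt{4 \theta^{2} + 1} + 1}{4} is an antiderivative of f.
Check: d/d\theta[\frac{- 20 \theta^{3} + 2 \theta^{2} - 16 \sqrt{4 \theta^{2} + 1} + 1}{4}] = \frac{- 15 \theta^{2} \sqrt{4 \theta^{2} + 1} + \theta \sqrt{4 \theta^{2} + 1} - 16 \theta}{\sqrt{4 \theta^{2} + 1}}, which equals f(\theta).
F(1/2) = - 4 \sqrt{2} - \frac{1}{4}; F(-1) = \frac{23}{4} - 4 \sqrt{5}.
Integral = F(1/2) - F(-1) = -6 - 4 \sqrt{2} + 4 \sqrt{5}.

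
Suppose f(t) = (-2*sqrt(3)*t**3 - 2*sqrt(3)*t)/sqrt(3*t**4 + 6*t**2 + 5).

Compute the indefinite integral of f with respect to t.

F(t) = -sqrt(3)*sqrt(3*t**4 + 6*t**2 + 5)/3 + C

The substitution u = t**4 + 2*t**2 + 5/3 works: f is exactly (dF/du)*(du/dt) for that inner function.
Check: d/dt[-sqrt(3)*sqrt(3*t**4 + 6*t**2 + 5)/3] = (-2*sqrt(3)*t**3 - 2*sqrt(3)*t)/sqrt(3*t**4 + 6*t**2 + 5) = f(t).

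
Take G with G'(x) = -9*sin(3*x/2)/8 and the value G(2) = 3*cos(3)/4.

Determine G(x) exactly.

G(x) = 3*cos(3*x/2)/4

Recover the given G'(x) by differentiating a candidate G(x); any mismatch rules it out.
A general antiderivative is 3*cos(3*x/2)/4 + C.
The condition gives C = 3*cos(3)/4 - (3*cos(3)/4) = 0.
So G(x) = 3*cos(3*x/2)/4.
Check: d/dx[3*cos(3*x/2)/4] = -9*sin(3*x/2)/8 = G'(x).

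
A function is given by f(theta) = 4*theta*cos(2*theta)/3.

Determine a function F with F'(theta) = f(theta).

Whatever form F(theta) takes, F'(theta) = f(theta) is non-negotiable.
Check: d/dtheta[2*theta*sin(2*theta)/3 + cos(2*theta)/3] = 4*theta*cos(2*theta)/3 = f(theta).

An antiderivative is F(theta) = 2*theta*sin(2*theta)/3 + cos(2*theta)/3.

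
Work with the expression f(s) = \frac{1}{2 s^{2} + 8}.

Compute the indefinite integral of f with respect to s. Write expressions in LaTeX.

F(s) = \frac{\operatorname{atan}{\left(\frac{s}{2} \right)}}{4} + C

Whatever form F(s) takes, F'(s) = f(s) is non-negotiable.
Check: d/ds[\frac{\operatorname{atan}{\left(\frac{s}{2} \right)}}{4}] = \frac{1}{2 s^{2} + 8} = f(s).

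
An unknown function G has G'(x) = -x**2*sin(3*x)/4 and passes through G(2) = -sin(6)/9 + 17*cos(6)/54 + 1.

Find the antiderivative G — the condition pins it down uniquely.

Any candidate G(x) must reproduce the stated G'(x) exactly.
A general antiderivative is x**2*cos(3*x)/12 - x*sin(3*x)/18 - cos(3*x)/54 + C.
The condition gives C = -sin(6)/9 + 17*cos(6)/54 + 1 - (-sin(6)/9 + 17*cos(6)/54) = 1.
So G(x) = x**2*cos(3*x)/12 - x*sin(3*x)/18 - cos(3*x)/54 + 1.
Check: d/dx[x**2*cos(3*x)/12 - x*sin(3*x)/18 - cos(3*x)/54 + 1] = -x**2*sin(3*x)/4 = G'(x).

G(x) = x**2*cos(3*x)/12 - x*sin(3*x)/18 - cos(3*x)/54 + 1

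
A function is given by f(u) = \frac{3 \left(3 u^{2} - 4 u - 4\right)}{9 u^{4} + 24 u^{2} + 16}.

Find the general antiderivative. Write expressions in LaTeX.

F(u) = \frac{2 - 3 u}{3 u^{2} + 4} + C

f has the shape v'r + vr' for v = \frac{1}{3 u^{2} + 4} and r = 2 - 3 u — it is the derivative of the product v*r.
Check: d/du[\frac{2 - 3 u}{3 u^{2} + 4}] = \frac{9 u^{2} - 12 u - 12}{9 u^{4} + 24 u^{2} + 16}, which equals f(u).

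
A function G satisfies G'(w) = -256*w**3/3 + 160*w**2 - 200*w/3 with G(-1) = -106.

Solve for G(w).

The substitution u = 4*w**2 - 5*w works: G'(w) is exactly (dG/du)*(du/dw) for that inner function.
A general antiderivative is -4*(4*w**2 - 5*w)**2/3 + C.
The condition gives C = -106 - (-108) = 2.
So G(w) = -2*(32*w**4 - 80*w**3 + 50*w**2 - 3)/3.
Check: d/dw[-2*(32*w**4 - 80*w**3 + 50*w**2 - 3)/3] = -256*w**3/3 + 160*w**2 - 200*w/3 = G'(w).

G(w) = -2*(32*w**4 - 80*w**3 + 50*w**2 - 3)/3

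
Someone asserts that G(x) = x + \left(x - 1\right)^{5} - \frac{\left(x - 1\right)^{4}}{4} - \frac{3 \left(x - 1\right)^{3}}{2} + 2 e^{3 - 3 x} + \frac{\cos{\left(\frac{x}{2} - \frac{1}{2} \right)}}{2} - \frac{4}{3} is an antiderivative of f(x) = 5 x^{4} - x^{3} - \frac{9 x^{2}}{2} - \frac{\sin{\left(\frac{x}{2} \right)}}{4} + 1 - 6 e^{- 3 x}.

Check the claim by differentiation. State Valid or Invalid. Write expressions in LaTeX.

d/dx[G] = \frac{\left(\frac{20 x^{4} e^{3 x}}{e^{3}} - \frac{84 x^{3} e^{3 x}}{e^{3}} + \frac{114 x^{2} e^{3 x}}{e^{3}} - \frac{56 x e^{3 x}}{e^{3}} - \frac{e^{3 x} \sin{\left(\frac{x}{2} - \frac{1}{2} \right)}}{e^{3}} + \frac{10 e^{3 x}}{e^{3}} - 24\right) e^{3} e^{- 3 x}}{4}
d/dx[G] - f(x) = \frac{\left(- \frac{80 x^{3} e^{3 x}}{e^{3}} + \frac{132 x^{2} e^{3 x}}{e^{3}} - \frac{56 x e^{3 x}}{e^{3}} + \frac{e^{3 x} \sin{\left(\frac{x}{2} \right)}}{e^{3}} - \frac{e^{3 x} \sin{\left(\frac{x}{2} - \frac{1}{2} \right)}}{e^{3}} + \frac{6 e^{3 x}}{e^{3}} - 24 + \frac{24}{e^{3}}\right) e^{3} e^{- 3 x}}{4} != 0.

Invalid: d/dx[G] - f = \frac{\left(- \frac{80 x^{3} e^{3 x}}{e^{3}} + \frac{132 x^{2} e^{3 x}}{e^{3}} - \frac{56 x e^{3 x}}{e^{3}} + \frac{e^{3 x} \sin{\left(\frac{x}{2} \right)}}{e^{3}} - \frac{e^{3 x} \sin{\left(\frac{x}{2} - \frac{1}{2} \right)}}{e^{3}} + \frac{6 e^{3 x}}{e^{3}} - 24 + \frac{24}{e^{3}}\right) e^{3} e^{- 3 x}}{4}, which is not 0.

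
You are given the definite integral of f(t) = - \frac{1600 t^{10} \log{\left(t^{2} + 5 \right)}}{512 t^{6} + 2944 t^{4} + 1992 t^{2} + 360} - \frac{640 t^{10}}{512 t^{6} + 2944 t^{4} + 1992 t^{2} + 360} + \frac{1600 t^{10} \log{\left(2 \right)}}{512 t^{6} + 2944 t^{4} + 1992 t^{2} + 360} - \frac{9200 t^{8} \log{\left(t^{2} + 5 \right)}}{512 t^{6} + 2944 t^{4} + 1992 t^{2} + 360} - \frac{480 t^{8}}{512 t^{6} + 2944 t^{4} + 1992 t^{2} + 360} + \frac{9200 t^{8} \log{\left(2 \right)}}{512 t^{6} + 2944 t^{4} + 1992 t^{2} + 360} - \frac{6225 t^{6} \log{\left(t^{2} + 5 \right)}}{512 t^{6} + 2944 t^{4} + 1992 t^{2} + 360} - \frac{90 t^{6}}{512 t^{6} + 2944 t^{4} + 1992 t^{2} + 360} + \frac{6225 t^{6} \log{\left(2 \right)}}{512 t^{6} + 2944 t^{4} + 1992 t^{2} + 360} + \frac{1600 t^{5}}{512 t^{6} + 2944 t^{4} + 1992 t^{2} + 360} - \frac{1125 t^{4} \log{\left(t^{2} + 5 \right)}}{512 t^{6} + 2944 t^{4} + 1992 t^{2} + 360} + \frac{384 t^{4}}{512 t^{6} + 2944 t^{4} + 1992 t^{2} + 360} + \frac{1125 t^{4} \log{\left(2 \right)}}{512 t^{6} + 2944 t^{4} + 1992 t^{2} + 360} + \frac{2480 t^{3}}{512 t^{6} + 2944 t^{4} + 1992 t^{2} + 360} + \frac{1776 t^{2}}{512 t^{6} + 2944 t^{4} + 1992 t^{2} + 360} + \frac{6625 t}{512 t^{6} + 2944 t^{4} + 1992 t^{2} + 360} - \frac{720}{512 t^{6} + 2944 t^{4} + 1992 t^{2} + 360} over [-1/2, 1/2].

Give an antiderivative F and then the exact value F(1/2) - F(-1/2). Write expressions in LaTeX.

Antiderivative: F(t) = \frac{- 80 t^{7} \log{\left(t^{2} + 5 \right)} + 80 t^{7} \log{\left(2 \right)} - 30 t^{5} \log{\left(t^{2} + 5 \right)} + 30 t^{5} \log{\left(2 \right)} + 200 t^{2} \log{\left(t^{2} + 5 \right)} - 200 t^{2} \log{\left(2 \right)} - 96 t + 75 \log{\left(t^{2} + 5 \right)} - 160 - 75 \log{\left(2 \right)}}{128 t^{2} + 48}; value = - \frac{6}{5} - \frac{5 \log{\left(\frac{21}{8} \right)}}{128}

The integrand splits into summands that can be handled one at a time.
F(t) = \frac{- 80 t^{7} \log{\left(t^{2} + 5 \right)} + 80 t^{7} \log{\left(2 \right)} - 30 t^{5} \log{\left(t^{2} + 5 \right)} + 30 t^{5} \log{\left(2 \right)} + 200 t^{2} \log{\left(t^{2} + 5 \right)} - 200 t^{2} \log{\left(2 \right)} - 96 t + 75 \log{\left(t^{2} + 5 \right)} - 160 - 75 \log{\left(2 \right)}}{128 t^{2} + 48} is an antiderivative of f.
Check: d/dt[\frac{- 80 t^{7} \log{\left(t^{2} + 5 \right)} + 80 t^{7} \log{\left(2 \right)} - 30 t^{5} \log{\left(t^{2} + 5 \right)} + 30 t^{5} \log{\left(2 \right)} + 200 t^{2} \log{\left(t^{2} + 5 \right)} - 200 t^{2} \log{\left(2 \right)} - 96 t + 75 \log{\left(t^{2} + 5 \right)} - 160 - 75 \log{\left(2 \right)}}{128 t^{2} + 48}] = \frac{- 1600 t^{10} \log{\left(t^{2} + 5 \right)} - 640 t^{10} + 1600 t^{10} \log{\left(2 \right)} - 9200 t^{8} \log{\left(t^{2} + 5 \right)} - 480 t^{8} + 9200 t^{8} \log{\left(2 \right)} - 6225 t^{6} \log{\left(t^{2} + 5 \right)} - 90 t^{6} + 6225 t^{6} \log{\left(2 \right)} + 1600 t^{5} - 1125 t^{4} \log{\left(t^{2} + 5 \right)} + 384 t^{4} + 1125 t^{4} \log{\left(2 \right)} + 2480 t^{3} + 1776 t^{2} + 6625 t - 720}{512 t^{6} + 2944 t^{4} + 1992 t^{2} + 360}, which equals f(t).
F(1/2) = - \frac{13}{5} - \frac{395 \log{\left(2 \right)}}{256} + \frac{395 \log{\left(\frac{21}{4} \right)}}{256}; F(-1/2) = - \frac{7}{5} - \frac{405 \log{\left(2 \right)}}{256} + \frac{405 \log{\left(\frac{21}{4} \right)}}{256}.
Integral = F(1/2) - F(-1/2) = - \frac{6}{5} - \frac{5 \log{\left(\frac{21}{8} \right)}}{128}.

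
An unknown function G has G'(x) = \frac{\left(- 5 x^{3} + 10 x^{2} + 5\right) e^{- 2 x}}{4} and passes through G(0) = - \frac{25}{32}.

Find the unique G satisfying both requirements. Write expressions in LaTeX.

G(x) = \frac{\left(20 x^{3} - 10 x^{2} - 10 x - 25\right) e^{- 2 x}}{32}

G'(x) has the shape u'v + uv' for u = \frac{5 x^{3}}{8} - \frac{5 x^{2}}{16} - \frac{5 x}{16} - \frac{25}{32} and v = e^{- 2 x} — it is the derivative of the product u*v.
A general antiderivative is \frac{\left(20 x^{3} - 10 x^{2} - 10 x - 25\right) e^{- 2 x}}{32} + C.
The condition gives C = - \frac{25}{32} - (- \frac{25}{32}) = 0.
So G(x) = \frac{\left(20 x^{3} - 10 x^{2} - 10 x - 25\right) e^{- 2 x}}{32}.
Check: d/dx[\frac{\left(20 x^{3} - 10 x^{2} - 10 x - 25\right) e^{- 2 x}}{32}] = \frac{\left(- 5 x^{3} + 10 x^{2} + 5\right) e^{- 2 x}}{4} = G'(x).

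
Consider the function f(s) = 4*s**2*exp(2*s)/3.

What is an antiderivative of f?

An antiderivative is F(s) = (2*s**2 - 2*s + 1)*exp(2*s)/3.

Recognize the product-rule pattern: f = u'v + uv' with u = 2*s**2/3 - 2*s/3 + 1/3, v = exp(2*s), so integration by parts undoes it.
Check: d/ds[(2*s**2 - 2*s + 1)*exp(2*s)/3] = 4*s**2*exp(2*s)/3 = f(s).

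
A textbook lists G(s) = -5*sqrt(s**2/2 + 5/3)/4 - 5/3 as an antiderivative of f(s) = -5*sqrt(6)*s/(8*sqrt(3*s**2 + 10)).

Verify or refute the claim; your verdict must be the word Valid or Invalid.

Valid - differentiating G returns exactly f.

d/ds[G] = -5*sqrt(6)*s/(8*sqrt(3*s**2 + 10))
This equals f(s) exactly, so the claim holds.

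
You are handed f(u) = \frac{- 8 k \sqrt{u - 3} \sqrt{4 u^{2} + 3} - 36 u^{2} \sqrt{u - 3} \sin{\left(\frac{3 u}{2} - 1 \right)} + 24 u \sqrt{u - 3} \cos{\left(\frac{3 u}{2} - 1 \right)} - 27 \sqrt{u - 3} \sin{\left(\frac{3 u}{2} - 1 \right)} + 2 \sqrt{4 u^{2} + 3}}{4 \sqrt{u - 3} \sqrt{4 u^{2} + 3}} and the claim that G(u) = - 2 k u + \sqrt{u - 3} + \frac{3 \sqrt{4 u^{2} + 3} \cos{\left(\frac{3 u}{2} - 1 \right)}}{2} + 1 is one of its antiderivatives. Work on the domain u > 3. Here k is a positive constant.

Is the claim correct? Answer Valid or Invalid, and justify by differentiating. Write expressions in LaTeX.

Valid - differentiating G returns exactly f.

d/du[G] = \frac{- 8 k \sqrt{u - 3} \sqrt{4 u^{2} + 3} - 36 u^{2} \sqrt{u - 3} \sin{\left(\frac{3 u}{2} - 1 \right)} + 24 u \sqrt{u - 3} \cos{\left(\frac{3 u}{2} - 1 \right)} - 27 \sqrt{u - 3} \sin{\left(\frac{3 u}{2} - 1 \right)} + 2 \sqrt{4 u^{2} + 3}}{4 \sqrt{u - 3} \sqrt{4 u^{2} + 3}}
This equals f(u) exactly, so the claim holds.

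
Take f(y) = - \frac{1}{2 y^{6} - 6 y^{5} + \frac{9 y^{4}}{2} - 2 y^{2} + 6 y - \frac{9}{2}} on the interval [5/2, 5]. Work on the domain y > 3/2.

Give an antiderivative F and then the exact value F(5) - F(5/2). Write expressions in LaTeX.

The denominator factors as \left(y - 1\right) \left(y + 1\right) \left(2 y - 3\right)^{2} \left(y^{2} + 1\right); partial fractions split f into directly integrable pieces: \frac{12 y + 5}{169 \left(y^{2} + 1\right)} + \frac{3456}{4225 \left(2 y - 3\right)} - \frac{32}{65 \left(2 y - 3\right)^{2}} + \frac{1}{50 \left(y + 1\right)} - \frac{1}{2 \left(y - 1\right)}.
F(y) = \frac{6912 y \log{\left(y - \frac{3}{2} \right)} - 8450 y \log{\left(y - 1 \right)} + 338 y \log{\left(y + 1 \right)} + 600 y \log{\left(y^{2} + 1 \right)} + 500 y \operatorname{atan}{\left(y \right)} - 10368 \log{\left(y - \frac{3}{2} \right)} + 12675 \log{\left(y - 1 \right)} - 507 \log{\left(y + 1 \right)} - 900 \log{\left(y^{2} + 1 \right)} - 750 \operatorname{atan}{\left(y \right)} + 2080}{16900 y - 25350} is an antiderivative of f.
Check: d/dy[\frac{6912 y \log{\left(y - \frac{3}{2} \right)} - 8450 y \log{\left(y - 1 \right)} + 338 y \log{\left(y + 1 \right)} + 600 y \log{\left(y^{2} + 1 \right)} + 500 y \operatorname{atan}{\left(y \right)} - 10368 \log{\left(y - \frac{3}{2} \right)} + 12675 \log{\left(y - 1 \right)} - 507 \log{\left(y + 1 \right)} - 900 \log{\left(y^{2} + 1 \right)} - 750 \operatorname{atan}{\left(y \right)} + 2080}{16900 y - 25350}] = - \frac{2}{4 y^{6} - 12 y^{5} + 9 y^{4} - 4 y^{2} + 12 y - 9}, which equals f(y).
F(5) = - \frac{\log{\left(4 \right)}}{2} + \frac{16}{455} + \frac{\log{\left(6 \right)}}{50} + \frac{5 \operatorname{atan}{\left(5 \right)}}{169} + \frac{6 \log{\left(26 \right)}}{169} + \frac{1728 \log{\left(\frac{7}{2} \right)}}{4225}; F(5/2) = - \frac{\log{\left(\frac{3}{2} \right)}}{2} + \frac{\log{\left(\frac{7}{2} \right)}}{50} + \frac{5 \operatorname{atan}{\left(\frac{5}{2} \right)}}{169} + \frac{6 \log{\left(\frac{29}{4} \right)}}{169} + \frac{8}{65}.
Integral = F(5) - F(5/2) = - \frac{\log{\left(4 \right)}}{2} - \frac{8}{91} - \frac{6 \log{\left(\frac{29}{4} \right)}}{169} - \frac{5 \operatorname{atan}{\left(\frac{5}{2} \right)}}{169} + \frac{\log{\left(6 \right)}}{50} + \frac{5 \operatorname{atan}{\left(5 \right)}}{169} + \frac{6 \log{\left(26 \right)}}{169} + \frac{\log{\left(\frac{3}{2} \right)}}{2} + \frac{3287 \log{\left(\frac{7}{2} \right)}}{8450}.

Antiderivative: F(y) = \frac{6912 y \log{\left(y - \frac{3}{2} \right)} - 8450 y \log{\left(y - 1 \right)} + 338 y \log{\left(y + 1 \right)} + 600 y \log{\left(y^{2} + 1 \right)} + 500 y \operatorname{atan}{\left(y \right)} - 10368 \log{\left(y - \frac{3}{2} \right)} + 12675 \log{\left(y - 1 \right)} - 507 \log{\left(y + 1 \right)} - 900 \log{\left(y^{2} + 1 \right)} - 750 \operatorname{atan}{\left(y \right)} + 2080}{16900 y - 25350}; value = - \frac{\log{\left(4 \right)}}{2} - \frac{8}{91} - \frac{6 \log{\left(\frac{29}{4} \right)}}{169} - \frac{5 \operatorname{atan}{\left(\frac{5}{2} \right)}}{169} + \frac{\log{\left(6 \right)}}{50} + \frac{5 \operatorname{atan}{\left(5 \right)}}{169} + \frac{6 \log{\left(26 \right)}}{169} + \frac{\log{\left(\frac{3}{2} \right)}}{2} + \frac{3287 \log{\left(\frac{7}{2} \right)}}{8450}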